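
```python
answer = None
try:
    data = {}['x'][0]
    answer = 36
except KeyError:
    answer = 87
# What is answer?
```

Step-by-step execution trace:
1. `data = {}['x'][0]` raises KeyError.
2. `answer = 36` is not reached.
3. `except KeyError` matches → answer = 87.
Result: 87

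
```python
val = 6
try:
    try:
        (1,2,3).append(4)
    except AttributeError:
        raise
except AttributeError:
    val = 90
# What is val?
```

Step-by-step execution trace:
1. Inner try: `(1,2,3).append(4)` raises AttributeError.
2. Inner `except AttributeError` matches; bare `raise` re-raises the same AttributeError.
3. Outer `except AttributeError` matches → val = 90.
Result: 90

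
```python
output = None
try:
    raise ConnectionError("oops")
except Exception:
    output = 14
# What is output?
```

Step-by-step execution trace:
1. `raise ConnectionError(...)` raises ConnectionError.
2. `except Exception` matches (ConnectionError is a subclass of Exception) → output = 14.
Result: 14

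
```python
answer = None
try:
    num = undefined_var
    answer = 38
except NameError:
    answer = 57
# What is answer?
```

Step-by-step execution trace:
1. `num = undefined_var` raises NameError.
2. `answer = 38` is not reached.
3. `except NameError` matches → answer = 57.
Result: 57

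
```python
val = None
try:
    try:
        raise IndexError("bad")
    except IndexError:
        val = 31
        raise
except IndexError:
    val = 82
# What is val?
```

Step-by-step execution trace:
1. Inner try: `raise IndexError("bad")` raises IndexError.
2. Inner `except IndexError` matches → val = 31.
3. bare `raise` re-raises the same IndexError.
4. Outer `except IndexError` matches → val = 82.
Result: 82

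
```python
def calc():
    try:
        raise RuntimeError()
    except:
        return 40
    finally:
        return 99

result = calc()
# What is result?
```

Step-by-step execution trace:
1. `calc()` enters try: `raise RuntimeError()` raises RuntimeError.
2. bare `except` matches → `return 40` sets pending return value 40.
3. Before returning, `finally: return 99` runs and overrides the pending return.
4. calc() returns 99 → result = 99.
Result: 99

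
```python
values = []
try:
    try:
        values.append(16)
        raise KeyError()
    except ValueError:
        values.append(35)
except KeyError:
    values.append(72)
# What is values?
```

Step-by-step execution trace:
1. Inner try: `values.append(16)` → values = [16].
2. `raise KeyError()` raises KeyError.
3. Inner `except ValueError` does not match KeyError; exception propagates to outer try.
4. Outer `except KeyError` matches → `values.append(72)` → values = [16, 72].
Result: [16, 72]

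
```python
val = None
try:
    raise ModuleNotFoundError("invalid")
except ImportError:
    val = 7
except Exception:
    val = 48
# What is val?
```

Step-by-step execution trace:
1. `raise ModuleNotFoundError(...)` raises ModuleNotFoundError.
2. `except ImportError` matches (ModuleNotFoundError is a subclass of ImportError) → val = 7.
3. `except Exception` is not reached.
Result: 7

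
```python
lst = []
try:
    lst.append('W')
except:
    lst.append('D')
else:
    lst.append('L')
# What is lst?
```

Step-by-step execution trace:
1. try: `lst.append('W')` → lst = ['W']. No exception raised.
2. `except` is skipped.
3. `else` runs (try completed without exception): `lst.append('L')` → lst = ['W', 'L'].
Result: ['W', 'L']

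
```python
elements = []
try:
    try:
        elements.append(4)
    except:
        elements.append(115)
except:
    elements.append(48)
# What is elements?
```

Step-by-step execution trace:
1. Inner try: `elements.append(4)` → elements = [4]. No exception raised.
2. Inner `except` is skipped.
3. Inner try completes normally; outer `except` is skipped.
Result: [4]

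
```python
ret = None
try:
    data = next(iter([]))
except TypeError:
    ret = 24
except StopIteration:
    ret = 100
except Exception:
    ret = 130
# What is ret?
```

Step-by-step execution trace:
1. `data = next(iter([]))` raises StopIteration.
2. `except TypeError` does not match StopIteration; skipped.
3. `except StopIteration` matches → ret = 100.
4. Remaining except clauses are skipped.
Result: 100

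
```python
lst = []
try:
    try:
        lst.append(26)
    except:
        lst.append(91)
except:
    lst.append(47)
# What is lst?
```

Step-by-step execution trace:
1. Inner try: `lst.append(26)` → lst = [26]. No exception raised.
2. Inner `except` is skipped.
3. Inner try completes normally; outer `except` is skipped.
Result: [26]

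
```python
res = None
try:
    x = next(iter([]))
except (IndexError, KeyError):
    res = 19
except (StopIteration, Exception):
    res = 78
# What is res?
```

Step-by-step execution trace:
1. `x = next(iter([]))` raises StopIteration.
2. `except (IndexError, KeyError)` does not match StopIteration; skipped.
3. `except (StopIteration, Exception)` matches (StopIteration is in the tuple) → res = 78.
Result: 78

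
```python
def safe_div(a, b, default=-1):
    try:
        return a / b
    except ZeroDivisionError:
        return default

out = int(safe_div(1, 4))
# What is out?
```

Step-by-step execution trace:
1. `safe_div(1, 4)` enters try: `return 1 / 4` → returns 0.25. No exception raised.
2. `except ZeroDivisionError` is skipped.
3. `int(0.25)` → 0 → out = 0.
Result: 0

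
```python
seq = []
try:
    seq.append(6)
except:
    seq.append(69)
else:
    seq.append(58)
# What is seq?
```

Step-by-step execution trace:
1. try: `seq.append(6)` → seq = [6]. No exception raised.
2. `except` is skipped.
3. `else` runs (try completed without exception): `seq.append(58)` → seq = [6, 58].
Result: [6, 58]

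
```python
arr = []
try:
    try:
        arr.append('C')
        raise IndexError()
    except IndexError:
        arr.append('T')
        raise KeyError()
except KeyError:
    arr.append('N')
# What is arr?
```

Step-by-step execution trace:
1. Inner try: `arr.append('C')` → arr = ['C'].
2. `raise IndexError()` raises IndexError.
3. Inner `except IndexError` matches → `arr.append('T')` → arr = ['C', 'T'].
4. `raise KeyError()` raises KeyError; propagates to outer try.
5. Outer `except KeyError` matches → `arr.append('N')` → arr = ['C', 'T', 'N'].
Result: ['C', 'T', 'N']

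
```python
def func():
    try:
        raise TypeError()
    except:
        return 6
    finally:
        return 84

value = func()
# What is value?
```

Step-by-step execution trace:
1. `func()` enters try: `raise TypeError()` raises TypeError.
2. bare `except` matches → `return 6` sets pending return value 6.
3. Before returning, `finally: return 84` runs and overrides the pending return.
4. func() returns 84 → value = 84.
Result: 84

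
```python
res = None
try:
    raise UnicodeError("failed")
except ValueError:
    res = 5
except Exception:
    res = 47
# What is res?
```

Step-by-step execution trace:
1. `raise UnicodeError(...)` raises UnicodeError.
2. `except ValueError` matches (UnicodeError is a subclass of ValueError) → res = 5.
3. `except Exception` is not reached.
Result: 5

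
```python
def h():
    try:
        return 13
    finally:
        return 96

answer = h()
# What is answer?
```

Step-by-step execution trace:
1. `h()` enters try: `return 13` sets pending return value 13.
2. Before returning, `finally: return 96` runs and overrides the pending return.
3. h() returns 96 → answer = 96.
Result: 96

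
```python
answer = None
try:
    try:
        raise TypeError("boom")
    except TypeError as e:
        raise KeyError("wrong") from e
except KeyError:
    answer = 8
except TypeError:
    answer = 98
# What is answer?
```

Step-by-step execution trace:
1. Inner try raises TypeError; inner `except TypeError as e` catches it.
2. `raise KeyError(...) from e` raises KeyError (TypeError is attached as __cause__, but only KeyError is active).
3. Outer `except KeyError` matches → answer = 8.
4. `except TypeError` is not reached.
Result: 8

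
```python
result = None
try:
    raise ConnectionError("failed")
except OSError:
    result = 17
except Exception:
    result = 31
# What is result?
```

Step-by-step execution trace:
1. `raise ConnectionError(...)` raises ConnectionError.
2. `except OSError` matches (ConnectionError is a subclass of OSError) → result = 17.
3. `except Exception` is not reached.
Result: 17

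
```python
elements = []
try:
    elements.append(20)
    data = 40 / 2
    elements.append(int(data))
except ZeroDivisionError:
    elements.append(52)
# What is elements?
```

Step-by-step execution trace:
1. try: `elements.append(20)` → elements = [20].
2. `data = 40 / 2` → data = 20.0. No exception raised.
3. `elements.append(int(data))` → elements = [20, 20].
4. `except ZeroDivisionError` is skipped (no exception was raised).
Result: [20, 20]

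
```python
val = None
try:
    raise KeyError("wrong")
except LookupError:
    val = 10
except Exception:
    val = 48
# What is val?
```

Step-by-step execution trace:
1. `raise KeyError(...)` raises KeyError.
2. `except LookupError` matches (KeyError is a subclass of LookupError) → val = 10.
3. `except Exception` is not reached.
Result: 10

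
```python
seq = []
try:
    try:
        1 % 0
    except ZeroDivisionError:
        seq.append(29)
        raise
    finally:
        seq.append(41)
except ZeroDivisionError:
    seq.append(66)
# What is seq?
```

Step-by-step execution trace:
1. Inner try: `1 % 0` raises ZeroDivisionError.
2. Inner `except ZeroDivisionError` matches → `seq.append(29)` → seq = [29].
3. bare `raise` re-raises ZeroDivisionError.
4. Inner `finally` runs during unwinding: `seq.append(41)` → seq = [29, 41].
5. Outer `except ZeroDivisionError` matches → `seq.append(66)` → seq = [29, 41, 66].
Result: [29, 41, 66]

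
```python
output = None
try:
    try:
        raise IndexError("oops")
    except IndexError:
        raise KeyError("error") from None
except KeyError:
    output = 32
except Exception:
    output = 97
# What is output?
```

Step-by-step execution trace:
1. Inner try raises IndexError; inner `except IndexError` catches it.
2. `raise KeyError(...) from None` raises KeyError (from None suppresses __context__, but the active exception is still KeyError).
3. Outer `except KeyError` matches → output = 32.
4. `except Exception` is not reached.
Result: 32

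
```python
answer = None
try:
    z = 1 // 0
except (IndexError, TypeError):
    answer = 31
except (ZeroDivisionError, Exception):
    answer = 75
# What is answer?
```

Step-by-step execution trace:
1. `z = 1 // 0` raises ZeroDivisionError.
2. `except (IndexError, TypeError)` does not match ZeroDivisionError; skipped.
3. `except (ZeroDivisionError, Exception)` matches (ZeroDivisionError is in the tuple) → answer = 75.
Result: 75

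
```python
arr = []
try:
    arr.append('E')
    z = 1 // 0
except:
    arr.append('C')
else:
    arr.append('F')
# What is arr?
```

Step-by-step execution trace:
1. try: `arr.append('E')` → arr = ['E'].
2. `z = 1 // 0` raises ZeroDivisionError.
3. bare `except` matches → `arr.append('C')` → arr = ['E', 'C'].
4. `else` is skipped (an exception was raised).
Result: ['E', 'C']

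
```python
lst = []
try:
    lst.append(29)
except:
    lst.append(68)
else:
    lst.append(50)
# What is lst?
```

Step-by-step execution trace:
1. try: `lst.append(29)` → lst = [29]. No exception raised.
2. `except` is skipped.
3. `else` runs (try completed without exception): `lst.append(50)` → lst = [29, 50].
Result: [29, 50]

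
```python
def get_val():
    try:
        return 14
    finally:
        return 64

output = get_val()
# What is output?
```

Step-by-step execution trace:
1. `get_val()` enters try: `return 14` sets pending return value 14.
2. Before returning, `finally: return 64` runs and overrides the pending return.
3. get_val() returns 64 → output = 64.
Result: 64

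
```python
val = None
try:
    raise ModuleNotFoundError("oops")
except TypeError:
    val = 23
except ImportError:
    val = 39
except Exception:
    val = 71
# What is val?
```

Step-by-step execution trace:
1. `raise ModuleNotFoundError(...)` raises ModuleNotFoundError.
2. `except TypeError` does not match (ModuleNotFoundError is not a subclass of TypeError); skipped.
3. `except ImportError` matches (ModuleNotFoundError is a subclass of ImportError) → val = 39.
4. `except Exception` is not reached.
Result: 39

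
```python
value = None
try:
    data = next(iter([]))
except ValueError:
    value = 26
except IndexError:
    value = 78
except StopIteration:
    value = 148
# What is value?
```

Step-by-step execution trace:
1. `data = next(iter([]))` raises StopIteration.
2. `except ValueError` does not match StopIteration; skipped.
3. `except IndexError` does not match StopIteration; skipped.
4. `except StopIteration` matches → value = 148.
Result: 148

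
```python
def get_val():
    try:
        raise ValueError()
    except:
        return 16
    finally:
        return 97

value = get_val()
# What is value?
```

Step-by-step execution trace:
1. `get_val()` enters try: `raise ValueError()` raises ValueError.
2. bare `except` matches → `return 16` sets pending return value 16.
3. Before returning, `finally: return 97` runs and overrides the pending return.
4. get_val() returns 97 → value = 97.
Result: 97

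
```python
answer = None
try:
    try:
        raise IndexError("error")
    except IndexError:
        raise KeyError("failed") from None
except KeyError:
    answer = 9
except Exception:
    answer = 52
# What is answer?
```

Step-by-step execution trace:
1. Inner try raises IndexError; inner `except IndexError` catches it.
2. `raise KeyError(...) from None` raises KeyError (from None suppresses __context__, but the active exception is still KeyError).
3. Outer `except KeyError` matches → answer = 9.
4. `except Exception` is not reached.
Result: 9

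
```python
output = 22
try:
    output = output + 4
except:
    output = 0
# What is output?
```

Step-by-step execution trace:
1. output starts at 22.
2. try: `output = output + 4` → output = 26. No exception raised.
3. `except` is skipped.
Result: 26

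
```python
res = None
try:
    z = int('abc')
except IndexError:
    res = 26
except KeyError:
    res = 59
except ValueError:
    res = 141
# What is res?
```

Step-by-step execution trace:
1. `z = int('abc')` raises ValueError.
2. `except IndexError` does not match ValueError; skipped.
3. `except KeyError` does not match ValueError; skipped.
4. `except ValueError` matches → res = 141.
Result: 141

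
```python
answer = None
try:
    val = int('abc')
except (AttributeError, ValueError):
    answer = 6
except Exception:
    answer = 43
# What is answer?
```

Step-by-step execution trace:
1. `val = int('abc')` raises ValueError.
2. `except (AttributeError, ValueError)` matches (ValueError is in the tuple) → answer = 6.
3. `except Exception` is not reached.
Result: 6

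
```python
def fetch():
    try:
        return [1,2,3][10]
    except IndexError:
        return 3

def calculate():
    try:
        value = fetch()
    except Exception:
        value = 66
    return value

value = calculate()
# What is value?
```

Step-by-step execution trace:
1. `calculate()` calls `fetch()`.
2. In fetch: `[1,2,3][10]` raises IndexError; `except IndexError` catches it → returns 3.
3. In calculate: `value = fetch()` → value = 3. No exception reaches calculate.
4. `except Exception` is skipped; calculate returns 3.
5. value = 3.
Result: 3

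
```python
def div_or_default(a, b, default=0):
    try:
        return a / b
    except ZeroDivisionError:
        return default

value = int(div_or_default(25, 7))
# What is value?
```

Step-by-step execution trace:
1. `div_or_default(25, 7)` enters try: `return 25 / 7` → returns 3.5714285714285716. No exception raised.
2. `except ZeroDivisionError` is skipped.
3. `int(3.5714285714285716)` → 3 → value = 3.
Result: 3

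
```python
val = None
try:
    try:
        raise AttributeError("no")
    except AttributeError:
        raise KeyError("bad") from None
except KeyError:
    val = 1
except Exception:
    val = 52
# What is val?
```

Step-by-step execution trace:
1. Inner try raises AttributeError; inner `except AttributeError` catches it.
2. `raise KeyError(...) from None` raises KeyError (from None suppresses __context__, but the active exception is still KeyError).
3. Outer `except KeyError` matches → val = 1.
4. `except Exception` is not reached.
Result: 1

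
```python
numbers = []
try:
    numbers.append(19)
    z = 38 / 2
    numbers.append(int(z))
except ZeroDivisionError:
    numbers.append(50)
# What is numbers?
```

Step-by-step execution trace:
1. try: `numbers.append(19)` → numbers = [19].
2. `z = 38 / 2` → z = 19.0. No exception raised.
3. `numbers.append(int(z))` → numbers = [19, 19].
4. `except ZeroDivisionError` is skipped (no exception was raised).
Result: [19, 19]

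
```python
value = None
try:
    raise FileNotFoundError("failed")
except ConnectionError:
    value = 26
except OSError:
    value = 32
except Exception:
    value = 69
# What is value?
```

Step-by-step execution trace:
1. `raise FileNotFoundError(...)` raises FileNotFoundError.
2. `except ConnectionError` does not match (FileNotFoundError is not a subclass of ConnectionError); skipped.
3. `except OSError` matches (FileNotFoundError is a subclass of OSError) → value = 32.
4. `except Exception` is not reached.
Result: 32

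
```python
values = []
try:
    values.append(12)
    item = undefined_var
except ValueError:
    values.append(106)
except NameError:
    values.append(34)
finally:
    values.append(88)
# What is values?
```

Step-by-step execution trace:
1. try: `values.append(12)` → values = [12].
2. `item = undefined_var` raises NameError.
3. `except ValueError` does not match NameError; skipped.
4. `except NameError` matches → `values.append(34)` → values = [12, 34].
5. finally always runs: `values.append(88)` → values = [12, 34, 88].
Result: [12, 34, 88]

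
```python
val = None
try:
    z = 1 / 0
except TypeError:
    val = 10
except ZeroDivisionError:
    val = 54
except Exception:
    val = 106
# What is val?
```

Step-by-step execution trace:
1. `z = 1 / 0` raises ZeroDivisionError.
2. `except TypeError` does not match ZeroDivisionError; skipped.
3. `except ZeroDivisionError` matches → val = 54.
4. Remaining except clauses are skipped.
Result: 54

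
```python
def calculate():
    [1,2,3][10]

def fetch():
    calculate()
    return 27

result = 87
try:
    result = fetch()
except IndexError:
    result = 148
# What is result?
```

Step-by-step execution trace:
1. result starts at 87.
2. try: `fetch()` calls `calculate()`.
3. `calculate()` evaluates `[1,2,3][10]`, which raises IndexError; it propagates through fetch (uncaught).
4. `return 27` in fetch is not reached; the assignment to result does not complete.
5. `except IndexError` matches → result = 148.
Result: 148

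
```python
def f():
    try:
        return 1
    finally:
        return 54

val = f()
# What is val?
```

Step-by-step execution trace:
1. `f()` enters try: `return 1` sets pending return value 1.
2. Before returning, `finally: return 54` runs and overrides the pending return.
3. f() returns 54 → val = 54.
Result: 54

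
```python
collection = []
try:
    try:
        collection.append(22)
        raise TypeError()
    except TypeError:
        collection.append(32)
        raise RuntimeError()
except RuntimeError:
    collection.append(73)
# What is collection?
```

Step-by-step execution trace:
1. Inner try: `collection.append(22)` → collection = [22].
2. `raise TypeError()` raises TypeError.
3. Inner `except TypeError` matches → `collection.append(32)` → collection = [22, 32].
4. `raise RuntimeError()` raises RuntimeError; propagates to outer try.
5. Outer `except RuntimeError` matches → `collection.append(73)` → collection = [22, 32, 73].
Result: [22, 32, 73]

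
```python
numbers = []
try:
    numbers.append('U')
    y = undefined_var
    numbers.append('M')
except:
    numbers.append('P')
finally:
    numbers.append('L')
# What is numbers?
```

Step-by-step execution trace:
1. try: `numbers.append('U')` → numbers = ['U'].
2. `y = undefined_var` raises NameError; `numbers.append('M')` is not reached.
3. bare `except` matches → `numbers.append('P')` → numbers = ['U', 'P'].
4. finally always runs: `numbers.append('L')` → numbers = ['U', 'P', 'L'].
Result: ['U', 'P', 'L']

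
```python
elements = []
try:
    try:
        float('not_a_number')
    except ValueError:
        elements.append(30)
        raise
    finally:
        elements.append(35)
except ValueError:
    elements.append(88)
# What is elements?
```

Step-by-step execution trace:
1. Inner try: `float('not_a_number')` raises ValueError.
2. Inner `except ValueError` matches → `elements.append(30)` → elements = [30].
3. bare `raise` re-raises ValueError.
4. Inner `finally` runs during unwinding: `elements.append(35)` → elements = [30, 35].
5. Outer `except ValueError` matches → `elements.append(88)` → elements = [30, 35, 88].
Result: [30, 35, 88]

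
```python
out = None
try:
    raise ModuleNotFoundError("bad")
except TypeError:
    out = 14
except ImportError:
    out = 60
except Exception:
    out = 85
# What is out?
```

Step-by-step execution trace:
1. `raise ModuleNotFoundError(...)` raises ModuleNotFoundError.
2. `except TypeError` does not match (ModuleNotFoundError is not a subclass of TypeError); skipped.
3. `except ImportError` matches (ModuleNotFoundError is a subclass of ImportError) → out = 60.
4. `except Exception` is not reached.
Result: 60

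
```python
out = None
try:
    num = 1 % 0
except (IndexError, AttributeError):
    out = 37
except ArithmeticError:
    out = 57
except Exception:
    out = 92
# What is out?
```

Step-by-step execution trace:
1. `num = 1 % 0` raises ZeroDivisionError.
2. `except (IndexError, AttributeError)` does not match ZeroDivisionError; skipped.
3. `except ArithmeticError` matches (ZeroDivisionError is a subclass of ArithmeticError) → out = 57.
4. `except Exception` is not reached.
Result: 57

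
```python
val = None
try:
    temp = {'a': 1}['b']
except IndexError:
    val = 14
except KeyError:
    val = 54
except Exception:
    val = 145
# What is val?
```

Step-by-step execution trace:
1. `temp = {'a': 1}['b']` raises KeyError.
2. `except IndexError` does not match KeyError; skipped.
3. `except KeyError` matches → val = 54.
4. Remaining except clauses are skipped.
Result: 54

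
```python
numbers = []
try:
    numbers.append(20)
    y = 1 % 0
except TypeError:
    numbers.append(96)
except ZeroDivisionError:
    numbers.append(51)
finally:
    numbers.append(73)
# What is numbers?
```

Step-by-step execution trace:
1. try: `numbers.append(20)` → numbers = [20].
2. `y = 1 % 0` raises ZeroDivisionError.
3. `except TypeError` does not match ZeroDivisionError; skipped.
4. `except ZeroDivisionError` matches → `numbers.append(51)` → numbers = [20, 51].
5. finally always runs: `numbers.append(73)` → numbers = [20, 51, 73].
Result: [20, 51, 73]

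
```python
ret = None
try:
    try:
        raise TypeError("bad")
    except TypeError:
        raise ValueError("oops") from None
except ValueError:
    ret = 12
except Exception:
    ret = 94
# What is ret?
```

Step-by-step execution trace:
1. Inner try raises TypeError; inner `except TypeError` catches it.
2. `raise ValueError(...) from None` raises ValueError (from None suppresses __context__, but the active exception is still ValueError).
3. Outer `except ValueError` matches → ret = 12.
4. `except Exception` is not reached.
Result: 12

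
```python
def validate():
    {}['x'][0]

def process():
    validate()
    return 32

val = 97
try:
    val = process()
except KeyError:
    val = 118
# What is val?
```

Step-by-step execution trace:
1. val starts at 97.
2. try: `process()` calls `validate()`.
3. `validate()` evaluates `{}['x'][0]`, which raises KeyError; it propagates through process (uncaught).
4. `return 32` in process is not reached; the assignment to val does not complete.
5. `except KeyError` matches → val = 118.
Result: 118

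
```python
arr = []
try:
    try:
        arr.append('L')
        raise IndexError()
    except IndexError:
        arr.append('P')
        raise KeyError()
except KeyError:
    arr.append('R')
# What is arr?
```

Step-by-step execution trace:
1. Inner try: `arr.append('L')` → arr = ['L'].
2. `raise IndexError()` raises IndexError.
3. Inner `except IndexError` matches → `arr.append('P')` → arr = ['L', 'P'].
4. `raise KeyError()` raises KeyError; propagates to outer try.
5. Outer `except KeyError` matches → `arr.append('R')` → arr = ['L', 'P', 'R'].
Result: ['L', 'P', 'R']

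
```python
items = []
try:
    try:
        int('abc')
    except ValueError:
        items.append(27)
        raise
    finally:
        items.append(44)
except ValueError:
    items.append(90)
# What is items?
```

Step-by-step execution trace:
1. Inner try: `int('abc')` raises ValueError.
2. Inner `except ValueError` matches → `items.append(27)` → items = [27].
3. bare `raise` re-raises ValueError.
4. Inner `finally` runs during unwinding: `items.append(44)` → items = [27, 44].
5. Outer `except ValueError` matches → `items.append(90)` → items = [27, 44, 90].
Result: [27, 44, 90]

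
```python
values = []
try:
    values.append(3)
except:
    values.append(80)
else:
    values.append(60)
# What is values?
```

Step-by-step execution trace:
1. try: `values.append(3)` → values = [3]. No exception raised.
2. `except` is skipped.
3. `else` runs (try completed without exception): `values.append(60)` → values = [3, 60].
Result: [3, 60]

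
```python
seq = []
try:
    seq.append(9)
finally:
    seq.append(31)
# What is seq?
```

Step-by-step execution trace:
1. try: `seq.append(9)` → seq = [9].
2. The try body completes without raising.
3. finally always runs: `seq.append(31)` → seq = [9, 31].
Result: [9, 31]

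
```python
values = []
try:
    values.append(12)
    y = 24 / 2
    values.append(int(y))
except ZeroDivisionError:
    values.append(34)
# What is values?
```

Step-by-step execution trace:
1. try: `values.append(12)` → values = [12].
2. `y = 24 / 2` → y = 12.0. No exception raised.
3. `values.append(int(y))` → values = [12, 12].
4. `except ZeroDivisionError` is skipped (no exception was raised).
Result: [12, 12]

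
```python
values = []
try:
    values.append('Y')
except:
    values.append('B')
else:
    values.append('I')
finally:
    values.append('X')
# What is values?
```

Step-by-step execution trace:
1. try: `values.append('Y')` → values = ['Y']. No exception raised.
2. `except` is skipped.
3. `else` runs: `values.append('I')` → values = ['Y', 'I'].
4. `finally` always runs: `values.append('X')` → values = ['Y', 'I', 'X'].
Result: ['Y', 'I', 'X']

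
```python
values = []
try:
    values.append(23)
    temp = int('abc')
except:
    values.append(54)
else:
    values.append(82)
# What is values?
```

Step-by-step execution trace:
1. try: `values.append(23)` → values = [23].
2. `temp = int('abc')` raises ValueError.
3. bare `except` matches → `values.append(54)` → values = [23, 54].
4. `else` is skipped (an exception was raised).
Result: [23, 54]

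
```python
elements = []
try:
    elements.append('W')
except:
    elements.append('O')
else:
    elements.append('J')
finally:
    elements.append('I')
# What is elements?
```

Step-by-step execution trace:
1. try: `elements.append('W')` → elements = ['W']. No exception raised.
2. `except` is skipped.
3. `else` runs: `elements.append('J')` → elements = ['W', 'J'].
4. `finally` always runs: `elements.append('I')` → elements = ['W', 'J', 'I'].
Result: ['W', 'J', 'I']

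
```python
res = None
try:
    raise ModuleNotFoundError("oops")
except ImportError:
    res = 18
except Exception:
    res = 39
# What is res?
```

Step-by-step execution trace:
1. `raise ModuleNotFoundError(...)` raises ModuleNotFoundError.
2. `except ImportError` matches (ModuleNotFoundError is a subclass of ImportError) → res = 18.
3. `except Exception` is not reached.
Result: 18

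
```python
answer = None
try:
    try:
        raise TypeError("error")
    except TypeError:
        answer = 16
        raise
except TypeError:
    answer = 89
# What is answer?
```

Step-by-step execution trace:
1. Inner try: `raise TypeError("error")` raises TypeError.
2. Inner `except TypeError` matches → answer = 16.
3. bare `raise` re-raises the same TypeError.
4. Outer `except TypeError` matches → answer = 89.
Result: 89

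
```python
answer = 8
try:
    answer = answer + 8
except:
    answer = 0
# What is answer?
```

Step-by-step execution trace:
1. answer starts at 8.
2. try: `answer = answer + 8` → answer = 16. No exception raised.
3. `except` is skipped.
Result: 16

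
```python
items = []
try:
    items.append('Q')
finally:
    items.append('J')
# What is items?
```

Step-by-step execution trace:
1. try: `items.append('Q')` → items = ['Q'].
2. The try body completes without raising.
3. finally always runs: `items.append('J')` → items = ['Q', 'J'].
Result: ['Q', 'J']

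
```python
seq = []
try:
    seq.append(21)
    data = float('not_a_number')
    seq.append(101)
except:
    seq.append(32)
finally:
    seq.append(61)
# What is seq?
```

Step-by-step execution trace:
1. try: `seq.append(21)` → seq = [21].
2. `data = float('not_a_number')` raises ValueError; `seq.append(101)` is not reached.
3. bare `except` matches → `seq.append(32)` → seq = [21, 32].
4. finally always runs: `seq.append(61)` → seq = [21, 32, 61].
Result: [21, 32, 61]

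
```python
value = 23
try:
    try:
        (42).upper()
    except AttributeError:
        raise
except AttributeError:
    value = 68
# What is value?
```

Step-by-step execution trace:
1. Inner try: `(42).upper()` raises AttributeError.
2. Inner `except AttributeError` matches; bare `raise` re-raises the same AttributeError.
3. Outer `except AttributeError` matches → value = 68.
Result: 68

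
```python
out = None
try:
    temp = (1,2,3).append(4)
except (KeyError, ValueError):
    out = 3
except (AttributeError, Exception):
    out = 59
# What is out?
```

Step-by-step execution trace:
1. `temp = (1,2,3).append(4)` raises AttributeError.
2. `except (KeyError, ValueError)` does not match AttributeError; skipped.
3. `except (AttributeError, Exception)` matches (AttributeError is in the tuple) → out = 59.
Result: 59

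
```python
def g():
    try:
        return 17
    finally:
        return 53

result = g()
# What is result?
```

Step-by-step execution trace:
1. `g()` enters try: `return 17` sets pending return value 17.
2. Before returning, `finally: return 53` runs and overrides the pending return.
3. g() returns 53 → result = 53.
Result: 53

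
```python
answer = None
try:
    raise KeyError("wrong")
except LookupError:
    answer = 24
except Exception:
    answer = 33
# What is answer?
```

Step-by-step execution trace:
1. `raise KeyError(...)` raises KeyError.
2. `except LookupError` matches (KeyError is a subclass of LookupError) → answer = 24.
3. `except Exception` is not reached.
Result: 24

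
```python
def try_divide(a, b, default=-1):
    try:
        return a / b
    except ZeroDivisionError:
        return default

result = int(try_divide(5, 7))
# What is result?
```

Step-by-step execution trace:
1. `try_divide(5, 7)` enters try: `return 5 / 7` → returns 0.7142857142857143. No exception raised.
2. `except ZeroDivisionError` is skipped.
3. `int(0.7142857142857143)` → 0 → result = 0.
Result: 0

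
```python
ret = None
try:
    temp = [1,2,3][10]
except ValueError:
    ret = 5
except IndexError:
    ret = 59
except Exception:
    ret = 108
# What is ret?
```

Step-by-step execution trace:
1. `temp = [1,2,3][10]` raises IndexError.
2. `except ValueError` does not match IndexError; skipped.
3. `except IndexError` matches → ret = 59.
4. Remaining except clauses are skipped.
Result: 59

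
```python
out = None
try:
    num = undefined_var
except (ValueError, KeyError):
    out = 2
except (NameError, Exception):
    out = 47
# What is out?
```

Step-by-step execution trace:
1. `num = undefined_var` raises NameError.
2. `except (ValueError, KeyError)` does not match NameError; skipped.
3. `except (NameError, Exception)` matches (NameError is in the tuple) → out = 47.
Result: 47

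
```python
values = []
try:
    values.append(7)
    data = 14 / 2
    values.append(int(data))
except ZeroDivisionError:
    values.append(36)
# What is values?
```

Step-by-step execution trace:
1. try: `values.append(7)` → values = [7].
2. `data = 14 / 2` → data = 7.0. No exception raised.
3. `values.append(int(data))` → values = [7, 7].
4. `except ZeroDivisionError` is skipped (no exception was raised).
Result: [7, 7]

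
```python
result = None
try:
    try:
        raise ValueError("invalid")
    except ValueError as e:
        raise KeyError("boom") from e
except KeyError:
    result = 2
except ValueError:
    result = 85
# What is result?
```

Step-by-step execution trace:
1. Inner try raises ValueError; inner `except ValueError as e` catches it.
2. `raise KeyError(...) from e` raises KeyError (ValueError is attached as __cause__, but only KeyError is active).
3. Outer `except KeyError` matches → result = 2.
4. `except ValueError` is not reached.
Result: 2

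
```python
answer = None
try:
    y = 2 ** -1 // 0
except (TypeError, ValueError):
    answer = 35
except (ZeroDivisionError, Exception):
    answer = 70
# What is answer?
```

Step-by-step execution trace:
1. `y = 2 ** -1 // 0` raises ZeroDivisionError.
2. `except (TypeError, ValueError)` does not match ZeroDivisionError; skipped.
3. `except (ZeroDivisionError, Exception)` matches (ZeroDivisionError is in the tuple) → answer = 70.
Result: 70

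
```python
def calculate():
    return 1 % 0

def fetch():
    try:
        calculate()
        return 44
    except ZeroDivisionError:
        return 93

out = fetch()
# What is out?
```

Step-by-step execution trace:
1. `fetch()` calls `calculate()`.
2. `calculate()` evaluates `1 % 0`, which raises ZeroDivisionError; it propagates to the caller.
3. `return 44` is not reached.
4. `except ZeroDivisionError` in fetch matches → returns 93.
5. out = 93.
Result: 93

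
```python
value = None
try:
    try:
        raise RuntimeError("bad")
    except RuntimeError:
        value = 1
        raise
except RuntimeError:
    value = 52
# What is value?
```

Step-by-step execution trace:
1. Inner try: `raise RuntimeError("bad")` raises RuntimeError.
2. Inner `except RuntimeError` matches → value = 1.
3. bare `raise` re-raises the same RuntimeError.
4. Outer `except RuntimeError` matches → value = 52.
Result: 52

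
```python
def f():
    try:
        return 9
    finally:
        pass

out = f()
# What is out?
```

Step-by-step execution trace:
1. `f()` enters try: `return 9` sets pending return value 9.
2. Before returning, `finally: pass` runs (no effect).
3. f() returns 9 → out = 9.
Result: 9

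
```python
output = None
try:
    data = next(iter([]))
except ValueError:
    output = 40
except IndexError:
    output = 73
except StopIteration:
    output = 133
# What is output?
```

Step-by-step execution trace:
1. `data = next(iter([]))` raises StopIteration.
2. `except ValueError` does not match StopIteration; skipped.
3. `except IndexError` does not match StopIteration; skipped.
4. `except StopIteration` matches → output = 133.
Result: 133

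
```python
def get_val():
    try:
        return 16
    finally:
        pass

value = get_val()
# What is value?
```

Step-by-step execution trace:
1. `get_val()` enters try: `return 16` sets pending return value 16.
2. Before returning, `finally: pass` runs (no effect).
3. get_val() returns 16 → value = 16.
Result: 16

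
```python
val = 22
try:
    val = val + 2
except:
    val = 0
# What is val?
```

Step-by-step execution trace:
1. val starts at 22.
2. try: `val = val + 2` → val = 24. No exception raised.
3. `except` is skipped.
Result: 24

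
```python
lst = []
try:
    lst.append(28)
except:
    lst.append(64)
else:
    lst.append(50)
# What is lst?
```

Step-by-step execution trace:
1. try: `lst.append(28)` → lst = [28]. No exception raised.
2. `except` is skipped.
3. `else` runs (try completed without exception): `lst.append(50)` → lst = [28, 50].
Result: [28, 50]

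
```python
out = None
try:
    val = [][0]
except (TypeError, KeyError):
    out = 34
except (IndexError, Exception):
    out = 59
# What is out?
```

Step-by-step execution trace:
1. `val = [][0]` raises IndexError.
2. `except (TypeError, KeyError)` does not match IndexError; skipped.
3. `except (IndexError, Exception)` matches (IndexError is in the tuple) → out = 59.
Result: 59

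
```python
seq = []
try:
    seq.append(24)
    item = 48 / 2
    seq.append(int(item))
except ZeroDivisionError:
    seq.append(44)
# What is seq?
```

Step-by-step execution trace:
1. try: `seq.append(24)` → seq = [24].
2. `item = 48 / 2` → item = 24.0. No exception raised.
3. `seq.append(int(item))` → seq = [24, 24].
4. `except ZeroDivisionError` is skipped (no exception was raised).
Result: [24, 24]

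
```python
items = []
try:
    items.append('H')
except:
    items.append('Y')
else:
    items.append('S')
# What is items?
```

Step-by-step execution trace:
1. try: `items.append('H')` → items = ['H']. No exception raised.
2. `except` is skipped.
3. `else` runs (try completed without exception): `items.append('S')` → items = ['H', 'S'].
Result: ['H', 'S']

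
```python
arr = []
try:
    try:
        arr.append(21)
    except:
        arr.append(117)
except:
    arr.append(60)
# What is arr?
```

Step-by-step execution trace:
1. Inner try: `arr.append(21)` → arr = [21]. No exception raised.
2. Inner `except` is skipped.
3. Inner try completes normally; outer `except` is skipped.
Result: [21]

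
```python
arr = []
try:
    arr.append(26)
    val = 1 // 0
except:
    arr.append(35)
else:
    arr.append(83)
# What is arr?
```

Step-by-step execution trace:
1. try: `arr.append(26)` → arr = [26].
2. `val = 1 // 0` raises ZeroDivisionError.
3. bare `except` matches → `arr.append(35)` → arr = [26, 35].
4. `else` is skipped (an exception was raised).
Result: [26, 35]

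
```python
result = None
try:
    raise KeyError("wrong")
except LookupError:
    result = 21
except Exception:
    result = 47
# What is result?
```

Step-by-step execution trace:
1. `raise KeyError(...)` raises KeyError.
2. `except LookupError` matches (KeyError is a subclass of LookupError) → result = 21.
3. `except Exception` is not reached.
Result: 21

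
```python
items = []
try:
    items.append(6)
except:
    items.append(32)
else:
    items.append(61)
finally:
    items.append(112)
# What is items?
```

Step-by-step execution trace:
1. try: `items.append(6)` → items = [6]. No exception raised.
2. `except` is skipped.
3. `else` runs: `items.append(61)` → items = [6, 61].
4. `finally` always runs: `items.append(112)` → items = [6, 61, 112].
Result: [6, 61, 112]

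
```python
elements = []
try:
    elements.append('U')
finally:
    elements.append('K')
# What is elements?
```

Step-by-step execution trace:
1. try: `elements.append('U')` → elements = ['U'].
2. The try body completes without raising.
3. finally always runs: `elements.append('K')` → elements = ['U', 'K'].
Result: ['U', 'K']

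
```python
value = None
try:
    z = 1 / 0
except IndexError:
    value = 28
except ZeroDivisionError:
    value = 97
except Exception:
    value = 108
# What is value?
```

Step-by-step execution trace:
1. `z = 1 / 0` raises ZeroDivisionError.
2. `except IndexError` does not match ZeroDivisionError; skipped.
3. `except ZeroDivisionError` matches → value = 97.
4. Remaining except clauses are skipped.
Result: 97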